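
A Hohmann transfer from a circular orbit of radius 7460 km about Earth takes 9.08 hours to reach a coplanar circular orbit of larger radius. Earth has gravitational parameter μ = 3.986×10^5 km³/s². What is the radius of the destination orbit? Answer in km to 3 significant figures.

r₂ = 62700 km

Transfer time t = 9.08 hours = 32688 s, and t = π√(a_t³/μ).
So a_t = (μ t²/π²)^(1/3) = (3.986×10^5 × (32688)² / π²)^(1/3) = 35076 km.
Since a_t = (r₁ + r₂)/2, r₂ = 2a_t − r₁ = 2×35076 − 7460 = 62692 km.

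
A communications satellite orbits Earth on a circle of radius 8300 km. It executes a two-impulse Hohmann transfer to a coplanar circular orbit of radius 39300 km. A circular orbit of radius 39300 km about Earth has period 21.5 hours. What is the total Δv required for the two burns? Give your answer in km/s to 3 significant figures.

Δv = 3.28 km/s

From Kepler's third law T² = 4π²r³/μ at r = 39300 km, T = 21.5 hours = 21.5 × 3600 s = 77400 s: μ = 4π²r³/T² = 3.99996×10^5 km³/s².
Transfer-ellipse semi-major axis a_t = (r₁ + r₂)/2 = (8300 + 39300)/2 = 23800 km.
At r₁ the circular-orbit speed is v₁ = √(μ/r₁) = 6.942 km/s.
Transfer-orbit speed at r₁ (v² = μ(2/r − 1/a)): v_p = √[μ(2/r₁ − 1/a_t)] = 8.921 km/s.
First burn Δv₁ = |v_p − v₁| = 1.979 km/s.
Circular speed at r₂: v₂ = √(μ/r₂) = 3.190 km/s.
Transfer-orbit speed at r₂: v_a = √[μ(2/r₂ − 1/a_t)] = 1.884 km/s.
Second burn Δv₂ = |v₂ − v_a| = 1.306 km/s.
Δv = Δv₁ + Δv₂ = 1.979 + 1.306 = 3.285 km/s.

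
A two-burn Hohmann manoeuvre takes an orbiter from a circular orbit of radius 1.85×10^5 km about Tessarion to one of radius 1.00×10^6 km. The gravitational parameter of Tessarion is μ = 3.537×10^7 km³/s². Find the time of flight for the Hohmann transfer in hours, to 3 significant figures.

t = 66.9 hours

Semi-major axis of the transfer orbit: a_t = (1.850×10^5 + 1.000×10^6)/2 = 5.925×10^5 km.
Transfer time t = π√(a_t³/μ) = π√((5.925×10^5)³ / 3.537×10^7) = 2.409×10^5 s.
Converting: 2.409×10^5 s ÷ 3600 s/hour = 66.9 hours.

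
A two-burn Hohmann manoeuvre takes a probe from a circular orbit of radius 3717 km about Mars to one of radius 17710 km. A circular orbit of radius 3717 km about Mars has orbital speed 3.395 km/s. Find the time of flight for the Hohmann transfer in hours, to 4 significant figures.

t = 4.675 hours

From the circular-orbit relation v² = μ/r at r = 3717 km: μ = v²r = (3.395)² × 3717 = 42842.2 km³/s².
Semi-major axis of the transfer orbit: a_t = (3717 + 17710)/2 = 10713.5 km.
Transfer time t = π√(a_t³/μ) = π√((10713.5)³ / 42842.2) = 16830 s.
Converting: 16830 s ÷ 3600 s/hour = 4.675 hours.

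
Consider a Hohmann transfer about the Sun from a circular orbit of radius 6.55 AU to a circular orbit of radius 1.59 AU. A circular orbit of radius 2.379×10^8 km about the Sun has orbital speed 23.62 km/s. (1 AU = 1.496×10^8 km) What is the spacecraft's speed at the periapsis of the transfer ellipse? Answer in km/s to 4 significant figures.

From the circular-orbit relation v² = μ/r at r = 2.379×10^8 km: μ = v²r = (23.62)² × 2.379×10^8 = 1.32725×10^11 km³/s².
In km: r₁ = 6.55 × 1.496×10^8 = 9.7988×10^8 km; r₂ = 1.59 × 1.496×10^8 = 2.37864×10^8 km.
Transfer-ellipse semi-major axis a_t = (r₁ + r₂)/2 = (9.7988×10^8 + 2.37864×10^8)/2 = 6.08872×10^8 km.
At periapsis, r = 2.37864×10^8 km.
From the vis-viva equation, v = √[μ(2/r − 1/a_t)] = 29.97 km/s.

v = 29.97 km/s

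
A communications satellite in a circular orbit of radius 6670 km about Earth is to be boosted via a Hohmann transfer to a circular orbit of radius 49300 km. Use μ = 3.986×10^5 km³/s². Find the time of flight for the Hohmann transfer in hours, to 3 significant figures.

The Hohmann ellipse has a_t = (r₁ + r₂)/2 = 27985 km.
By Kepler's third law the transfer-orbit period is T = 2π√(a_t³/μ), so t = T/2 = 23300 s.
Converting: 23300 s ÷ 3600 s/hour = 6.47 hours.

t = 6.47 hours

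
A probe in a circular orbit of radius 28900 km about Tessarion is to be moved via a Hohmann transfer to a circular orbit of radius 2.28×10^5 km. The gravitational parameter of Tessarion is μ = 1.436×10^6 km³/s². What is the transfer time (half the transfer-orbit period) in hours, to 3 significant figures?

Transfer-ellipse semi-major axis a_t = (r₁ + r₂)/2 = (28900 + 2.280×10^5)/2 = 1.2845×10^5 km.
Transfer time t = π√(a_t³/μ) = π√((1.2845×10^5)³ / 1.436×10^6) = 1.207×10^5 s.
Converting: 1.207×10^5 s ÷ 3600 s/hour = 33.5 hours.

t = 33.5 hours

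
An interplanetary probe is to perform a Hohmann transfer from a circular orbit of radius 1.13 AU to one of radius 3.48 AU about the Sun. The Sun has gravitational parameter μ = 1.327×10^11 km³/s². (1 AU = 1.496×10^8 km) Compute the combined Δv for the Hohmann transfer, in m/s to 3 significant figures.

In km: r₁ = 1.13 × 1.496×10^8 = 1.69048×10^8 km; r₂ = 3.48 × 1.496×10^8 = 5.20608×10^8 km.
Semi-major axis of the transfer orbit: a_t = (1.69048×10^8 + 5.20608×10^8)/2 = 3.44828×10^8 km.
At r₁ the circular-orbit speed is v₁ = √(μ/r₁) = 28.01757 km/s.
On the transfer ellipse at r₁, vis-viva equation gives v_p = √[μ(2/r₁ − 1/a_t)] = 34.42584 km/s.
First burn Δv₁ = |v_p − v₁| = 6.4083 km/s.
Circular speed at r₂: v₂ = √(μ/r₂) = 15.9654 km/s.
Transfer-orbit speed at r₂: v_a = √[μ(2/r₂ − 1/a_t)] = 11.1785 km/s.
Second burn Δv₂ = |v₂ − v_a| = 4.7869 km/s.
Total Δv = Δv₁ + Δv₂ = 11.20 km/s.

Δv = 11200 m/s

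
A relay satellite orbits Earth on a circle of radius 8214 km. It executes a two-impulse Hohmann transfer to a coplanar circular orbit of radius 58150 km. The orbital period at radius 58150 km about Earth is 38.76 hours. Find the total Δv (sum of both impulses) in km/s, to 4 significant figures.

Δv = 3.572 km/s

From Kepler's third law T² = 4π²r³/μ at r = 58150 km, T = 38.76 hours = 38.76 × 3600 s = 1.39536×10^5 s: μ = 4π²r³/T² = 3.98691×10^5 km³/s².
The Hohmann ellipse has a_t = (r₁ + r₂)/2 = 33182 km.
Circular speed at r₁: v₁ = √(μ/r₁) = √(3.98691×10^5/8214) = 6.967 km/s.
On the transfer ellipse at r₁, v² = μ(2/r − 1/a) gives v_p = √[μ(2/r₁ − 1/a_t)] = 9.223 km/s.
First burn Δv₁ = |v_p − v₁| = 2.256 km/s.
At r₂, v₂ = √(μ/r₂) = 2.6184 km/s.
Transfer-orbit speed at r₂: v_a = √[μ(2/r₂ − 1/a_t)] = 1.3028 km/s.
Second burn Δv₂ = |v₂ − v_a| = 1.316 km/s.
Total Δv = Δv₁ + Δv₂ = 3.572 km/s.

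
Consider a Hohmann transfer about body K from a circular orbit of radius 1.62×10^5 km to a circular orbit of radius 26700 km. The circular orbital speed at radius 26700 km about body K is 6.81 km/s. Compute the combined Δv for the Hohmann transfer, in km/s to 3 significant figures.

From the circular-orbit relation v² = μ/r at r = 26700 km: μ = v²r = (6.81)² × 26700 = 1.23824×10^6 km³/s².
Transfer-ellipse semi-major axis a_t = (r₁ + r₂)/2 = (1.620×10^5 + 26700)/2 = 94350 km.
Circular speed at r₁: v₁ = √(μ/r₁) = √(1.23824×10^6/1.620×10^5) = 2.765 km/s.
Transfer-orbit speed at r₁ (vis-viva equation): v_a = √[μ(2/r₁ − 1/a_t)] = 1.471 km/s.
First burn Δv₁ = |v_a − v₁| = 1.294 km/s.
Circular speed at r₂: v₂ = √(μ/r₂) = 6.810 km/s.
Transfer-orbit speed at r₂: v_p = √[μ(2/r₂ − 1/a_t)] = 8.923 km/s.
Second burn Δv₂ = |v₂ − v_p| = 2.113 km/s.
Δv = Δv₁ + Δv₂ = 1.294 + 2.113 = 3.407 km/s.

Δv = 3.41 km/s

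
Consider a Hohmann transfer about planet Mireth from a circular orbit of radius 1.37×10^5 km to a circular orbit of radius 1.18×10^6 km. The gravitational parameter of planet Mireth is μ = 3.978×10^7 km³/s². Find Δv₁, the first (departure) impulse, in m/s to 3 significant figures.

Δv₁ = 5770 m/s

The Hohmann ellipse has a_t = (r₁ + r₂)/2 = 6.585×10^5 km.
Circular speed at r = 1.370×10^5 km: v_c = √(μ/r) = 17.04 km/s.
Vis-viva on the transfer ellipse at r = 1.370×10^5 km gives v_t = √[μ(2/r − 1/a_t)] = 22.81 km/s.
Δv₁ = |v_t − v_c| = |22.81 − 17.04| = 5.770 km/s.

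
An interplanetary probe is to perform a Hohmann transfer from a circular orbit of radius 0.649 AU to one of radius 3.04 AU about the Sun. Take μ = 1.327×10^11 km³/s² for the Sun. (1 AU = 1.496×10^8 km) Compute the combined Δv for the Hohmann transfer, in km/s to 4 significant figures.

Δv = 17.44 km/s

In km: r₁ = 0.649 × 1.496×10^8 = 9.70904×10^7 km; r₂ = 3.04 × 1.496×10^8 = 4.54784×10^8 km.
The Hohmann ellipse has a_t = (r₁ + r₂)/2 = 2.759372×10^8 km.
At r₁ the circular-orbit speed is v₁ = √(μ/r₁) = 36.97 km/s.
On the transfer ellipse at r₁, v² = μ(2/r − 1/a) gives v_p = √[μ(2/r₁ − 1/a_t)] = 47.46 km/s.
First burn Δv₁ = |v_p − v₁| = 10.49 km/s.
Circular speed at r₂: v₂ = √(μ/r₂) = 17.0818 km/s.
Transfer-orbit speed at r₂: v_a = √[μ(2/r₂ − 1/a_t)] = 10.1325 km/s.
Second burn Δv₂ = |v₂ − v_a| = 6.949 km/s.
Δv = Δv₁ + Δv₂ = 10.49 + 6.949 = 17.44 km/s.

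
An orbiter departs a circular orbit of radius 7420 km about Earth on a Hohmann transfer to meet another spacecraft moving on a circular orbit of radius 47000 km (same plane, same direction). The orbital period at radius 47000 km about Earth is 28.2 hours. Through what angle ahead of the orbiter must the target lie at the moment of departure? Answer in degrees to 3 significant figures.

From Kepler's third law T² = 4π²r³/μ at r = 47000 km, T = 28.2 hours = 28.2 × 3600 s = 1.0152×10^5 s: μ = 4π²r³/T² = 3.97695×10^5 km³/s².
Semi-major axis of the transfer orbit: a_t = (7420 + 47000)/2 = 27210 km.
Transfer time t = π√(a_t³/μ) = 22360 s.
Target angular speed ω₂ = √(μ/r₂³) = 6.189×10^-5 rad/s.
Angle swept by the target during transfer: ω₂·t = 1.3839 rad = 79.29°.
The orbiter traverses 180° on the transfer ellipse, so the target must lead by 180° − 79.29° = 101°.

φ = 101°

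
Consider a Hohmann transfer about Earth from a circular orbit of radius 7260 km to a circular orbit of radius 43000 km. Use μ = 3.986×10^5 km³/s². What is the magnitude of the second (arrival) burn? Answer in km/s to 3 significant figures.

Semi-major axis of the transfer orbit: a_t = (7260 + 43000)/2 = 25130 km.
On the circular orbit at r = 43000 km, v_c = √(μ/r) = 3.0446 km/s.
Transfer-orbit speed at the same r (vis-viva, a = a_t): v_t = √[μ(2/r − 1/a_t)] = 1.6365 km/s.
Δv₂ = |v_t − v_c| = |1.6365 − 3.0446| = 1.408 km/s.

Δv₂ = 1.41 km/s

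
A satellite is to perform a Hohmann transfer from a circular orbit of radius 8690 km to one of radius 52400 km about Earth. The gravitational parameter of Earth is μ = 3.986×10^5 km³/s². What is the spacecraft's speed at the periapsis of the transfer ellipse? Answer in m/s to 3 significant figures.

Semi-major axis of the transfer orbit: a_t = (8690 + 52400)/2 = 30545 km.
At periapsis, r = 8690 km.
From the vis-viva equation, v = √[μ(2/r − 1/a_t)] = 8.871 km/s.

v = 8870 m/s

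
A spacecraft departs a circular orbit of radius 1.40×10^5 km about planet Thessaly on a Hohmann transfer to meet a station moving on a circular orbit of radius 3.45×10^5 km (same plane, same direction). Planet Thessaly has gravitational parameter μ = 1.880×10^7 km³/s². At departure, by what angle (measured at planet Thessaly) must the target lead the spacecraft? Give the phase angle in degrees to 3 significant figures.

φ = 73.9°

Semi-major axis of the transfer orbit: a_t = (1.400×10^5 + 3.450×10^5)/2 = 2.425×10^5 km.
Transfer time t = π√(a_t³/μ) = 86524 s.
The target's mean motion on its circular orbit is ω₂ = √(μ/r₂³) = 2.1397×10^-5 rad/s.
Angle swept by the target during transfer: ω₂·t = 1.851 rad = 106.1°.
Arrival is 180° from departure on the ellipse, so φ = 180° − 106.1° = 73.9°.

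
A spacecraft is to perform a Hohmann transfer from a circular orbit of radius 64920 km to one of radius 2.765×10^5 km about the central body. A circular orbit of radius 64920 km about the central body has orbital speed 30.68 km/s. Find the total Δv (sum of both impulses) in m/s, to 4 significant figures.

From the circular-orbit relation v² = μ/r at r = 64920 km: μ = v²r = (30.68)² × 64920 = 6.11068×10^7 km³/s².
Transfer-ellipse semi-major axis a_t = (r₁ + r₂)/2 = (64920 + 2.765×10^5)/2 = 1.7071×10^5 km.
At r₁ the circular-orbit speed is v₁ = √(μ/r₁) = 30.680 km/s.
Transfer-orbit speed at r₁ (vis-viva): v_p = √[μ(2/r₁ − 1/a_t)] = 39.046 km/s.
First burn Δv₁ = |v_p − v₁| = 8.366 km/s.
At r₂, v₂ = √(μ/r₂) = 14.866 km/s.
Transfer-orbit speed at r₂: v_a = √[μ(2/r₂ − 1/a_t)] = 9.1676 km/s.
Second burn Δv₂ = |v₂ − v_a| = 5.698 km/s.
Total Δv = Δv₁ + Δv₂ = 14.06 km/s.

Δv = 14060 m/s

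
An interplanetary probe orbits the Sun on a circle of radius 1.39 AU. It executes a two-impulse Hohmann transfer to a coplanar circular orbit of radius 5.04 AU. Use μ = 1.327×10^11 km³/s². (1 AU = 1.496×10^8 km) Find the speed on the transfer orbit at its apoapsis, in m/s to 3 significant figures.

In km: r₁ = 1.39 × 1.496×10^8 = 2.07944×10^8 km; r₂ = 5.04 × 1.496×10^8 = 7.53984×10^8 km.
Semi-major axis of the transfer orbit: a_t = (2.07944×10^8 + 7.53984×10^8)/2 = 4.80964×10^8 km.
At apoapsis, r = 7.53984×10^8 km.
Vis-viva: v = √[μ(2/r − 1/a_t)] = √[1.327×10^11 × (2/7.53984×10^8 − 1/4.80964×10^8)] = 8.723 km/s.

v = 8720 m/s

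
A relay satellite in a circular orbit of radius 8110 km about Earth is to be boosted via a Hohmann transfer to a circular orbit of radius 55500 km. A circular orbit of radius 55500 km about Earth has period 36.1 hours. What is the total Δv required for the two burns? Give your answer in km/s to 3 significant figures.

From Kepler's third law T² = 4π²r³/μ at r = 55500 km, T = 36.1 hours = 36.1 × 3600 s = 1.2996×10^5 s: μ = 4π²r³/T² = 3.99594×10^5 km³/s².
Transfer-ellipse semi-major axis a_t = (r₁ + r₂)/2 = (8110 + 55500)/2 = 31805 km.
Circular speed at r₁: v₁ = √(μ/r₁) = √(3.99594×10^5/8110) = 7.0194 km/s.
Transfer-orbit speed at r₁ (v² = μ(2/r − 1/a)): v_p = √[μ(2/r₁ − 1/a_t)] = 9.2725 km/s.
First burn Δv₁ = |v_p − v₁| = 2.253 km/s.
Circular speed at r₂: v₂ = √(μ/r₂) = 2.683 km/s.
Transfer-orbit speed at r₂: v_a = √[μ(2/r₂ − 1/a_t)] = 1.355 km/s.
Second burn Δv₂ = |v₂ − v_a| = 1.328 km/s.
Total Δv = Δv₁ + Δv₂ = 3.581 km/s.

Δv = 3.58 km/s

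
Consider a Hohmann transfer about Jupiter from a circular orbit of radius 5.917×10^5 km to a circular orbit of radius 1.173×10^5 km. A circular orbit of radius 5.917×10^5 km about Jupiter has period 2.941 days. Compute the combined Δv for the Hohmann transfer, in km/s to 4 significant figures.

From Kepler's third law T² = 4π²r³/μ at r = 5.917×10^5 km, T = 2.941 days = 2.941 × 86400 s = 2.541024×10^5 s: μ = 4π²r³/T² = 1.26662×10^8 km³/s².
Semi-major axis of the transfer orbit: a_t = (5.917×10^5 + 1.173×10^5)/2 = 3.545×10^5 km.
At r₁ the circular-orbit speed is v₁ = √(μ/r₁) = 14.631 km/s.
On the transfer ellipse at r₁, vis-viva gives v_a = √[μ(2/r₁ − 1/a_t)] = 8.4162 km/s.
First burn Δv₁ = |v_a − v₁| = 6.215 km/s.
At r₂, v₂ = √(μ/r₂) = 32.861 km/s.
Transfer-orbit speed at r₂: v_p = √[μ(2/r₂ − 1/a_t)] = 42.454 km/s.
Second burn Δv₂ = |v₂ − v_p| = 9.593 km/s.
Total Δv = Δv₁ + Δv₂ = 15.81 km/s.

Δv = 15.81 km/s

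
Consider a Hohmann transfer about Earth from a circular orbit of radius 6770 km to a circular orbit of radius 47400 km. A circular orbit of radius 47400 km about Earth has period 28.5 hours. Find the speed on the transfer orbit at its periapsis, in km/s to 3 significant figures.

From Kepler's third law T² = 4π²r³/μ at r = 47400 km, T = 28.5 hours = 28.5 × 3600 s = 1.026×10^5 s: μ = 4π²r³/T² = 3.99393×10^5 km³/s².
Transfer-ellipse semi-major axis a_t = (r₁ + r₂)/2 = (6770 + 47400)/2 = 27085 km.
The periapsis of the transfer ellipse is at r = 6770 km.
From the vis-viva equation, v = √[μ(2/r − 1/a_t)] = 10.16 km/s.

v = 10.2 km/s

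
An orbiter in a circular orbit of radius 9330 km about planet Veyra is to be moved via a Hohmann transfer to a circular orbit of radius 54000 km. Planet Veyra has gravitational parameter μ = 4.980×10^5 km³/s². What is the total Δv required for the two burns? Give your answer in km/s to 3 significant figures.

The Hohmann ellipse has a_t = (r₁ + r₂)/2 = 31665 km.
At r₁ the circular-orbit speed is v₁ = √(μ/r₁) = 7.306 km/s.
Transfer-orbit speed at r₁ (vis-viva equation): v_p = √[μ(2/r₁ − 1/a_t)] = 9.541 km/s.
First burn Δv₁ = |v_p − v₁| = 2.235 km/s.
Circular speed at r₂: v₂ = √(μ/r₂) = 3.0368 km/s.
Transfer-orbit speed at r₂: v_a = √[μ(2/r₂ − 1/a_t)] = 1.6484 km/s.
Second burn Δv₂ = |v₂ − v_a| = 1.388 km/s.
Total Δv = Δv₁ + Δv₂ = 3.623 km/s.

Δv = 3.62 km/s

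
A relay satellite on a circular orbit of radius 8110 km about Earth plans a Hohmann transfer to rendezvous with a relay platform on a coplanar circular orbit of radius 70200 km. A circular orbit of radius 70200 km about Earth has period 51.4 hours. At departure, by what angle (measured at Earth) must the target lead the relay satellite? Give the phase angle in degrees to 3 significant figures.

From Kepler's third law T² = 4π²r³/μ at r = 70200 km, T = 51.4 hours = 51.4 × 3600 s = 1.8504×10^5 s: μ = 4π²r³/T² = 3.98878×10^5 km³/s².
Semi-major axis of the transfer orbit: a_t = (8110 + 70200)/2 = 39155 km.
Transfer time t = π√(a_t³/μ) = 38540 s.
Target angular speed ω₂ = √(μ/r₂³) = 3.3956×10^-5 rad/s.
Angle swept by the target during transfer: ω₂·t = 1.3087 rad = 74.98°.
Arrival is 180° from departure on the ellipse, so φ = 180° − 74.98° = 105°.

φ = 105°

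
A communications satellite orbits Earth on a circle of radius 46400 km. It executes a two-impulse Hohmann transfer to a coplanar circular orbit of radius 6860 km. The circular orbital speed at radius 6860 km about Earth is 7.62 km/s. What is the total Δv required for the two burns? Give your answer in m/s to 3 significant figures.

Δv = 3880 m/s

From the circular-orbit relation v² = μ/r at r = 6860 km: μ = v²r = (7.62)² × 6860 = 3.98322×10^5 km³/s².
Transfer-ellipse semi-major axis a_t = (r₁ + r₂)/2 = (46400 + 6860)/2 = 26630 km.
At r₁ the circular-orbit speed is v₁ = √(μ/r₁) = 2.930 km/s.
Transfer-orbit speed at r₁ (vis-viva): v_a = √[μ(2/r₁ − 1/a_t)] = 1.487 km/s.
First burn Δv₁ = |v_a − v₁| = 1.443 km/s.
Circular speed at r₂: v₂ = √(μ/r₂) = 7.6200 km/s.
Transfer-orbit speed at r₂: v_p = √[μ(2/r₂ − 1/a_t)] = 10.058 km/s.
Second burn Δv₂ = |v₂ − v_p| = 2.438 km/s.
Δv = Δv₁ + Δv₂ = 1.443 + 2.438 = 3.881 km/s.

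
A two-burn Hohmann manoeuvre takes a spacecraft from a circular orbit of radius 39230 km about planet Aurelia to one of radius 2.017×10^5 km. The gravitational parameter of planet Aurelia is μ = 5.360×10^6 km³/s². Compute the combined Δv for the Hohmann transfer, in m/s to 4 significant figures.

Transfer-ellipse semi-major axis a_t = (r₁ + r₂)/2 = (39230 + 2.017×10^5)/2 = 1.20465×10^5 km.
Circular speed at r₁: v₁ = √(μ/r₁) = √(5.360×10^6/39230) = 11.689 km/s.
Transfer-orbit speed at r₁ (v² = μ(2/r − 1/a)): v_p = √[μ(2/r₁ − 1/a_t)] = 15.125 km/s.
First burn Δv₁ = |v_p − v₁| = 3.436 km/s.
At r₂, v₂ = √(μ/r₂) = 5.155 km/s.
Transfer-orbit speed at r₂: v_a = √[μ(2/r₂ − 1/a_t)] = 2.942 km/s.
Second burn Δv₂ = |v₂ − v_a| = 2.213 km/s.
Δv = Δv₁ + Δv₂ = 3.436 + 2.213 = 5.649 km/s.

Δv = 5649 m/s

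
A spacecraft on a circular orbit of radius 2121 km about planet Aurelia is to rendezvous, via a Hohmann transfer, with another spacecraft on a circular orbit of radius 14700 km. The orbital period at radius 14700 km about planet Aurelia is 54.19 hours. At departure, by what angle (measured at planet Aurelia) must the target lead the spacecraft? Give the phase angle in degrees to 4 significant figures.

φ = 102.1°

From Kepler's third law T² = 4π²r³/μ at r = 14700 km, T = 54.19 hours = 54.19 × 3600 s = 1.95084×10^5 s: μ = 4π²r³/T² = 3295.10 km³/s².
Transfer-ellipse semi-major axis a_t = (r₁ + r₂)/2 = (2121 + 14700)/2 = 8410.5 km.
Transfer time t = π√(a_t³/μ) = 42210 s.
Target angular speed ω₂ = √(μ/r₂³) = 3.221×10^-5 rad/s.
Angle swept by the target during transfer: ω₂·t = 1.3596 rad = 77.90°.
The spacecraft traverses 180° on the transfer ellipse, so the target must lead by 180° − 77.90° = 102.1°.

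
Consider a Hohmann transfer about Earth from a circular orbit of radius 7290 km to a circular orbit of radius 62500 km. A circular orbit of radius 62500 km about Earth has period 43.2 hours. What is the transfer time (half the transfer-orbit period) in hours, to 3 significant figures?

t = 9.01 hours

From Kepler's third law T² = 4π²r³/μ at r = 62500 km, T = 43.2 hours = 43.2 × 3600 s = 1.5552×10^5 s: μ = 4π²r³/T² = 3.98499×10^5 km³/s².
Transfer-ellipse semi-major axis a_t = (r₁ + r₂)/2 = (7290 + 62500)/2 = 34895 km.
By Kepler's third law the transfer-orbit period is T = 2π√(a_t³/μ), so t = T/2 = 32440 s.
Converting: 32440 s ÷ 3600 s/hour = 9.01 hours.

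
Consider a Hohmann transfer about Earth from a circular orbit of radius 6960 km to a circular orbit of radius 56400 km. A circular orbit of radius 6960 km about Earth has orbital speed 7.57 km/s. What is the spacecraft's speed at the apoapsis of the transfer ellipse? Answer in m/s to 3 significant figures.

v = 1250 m/s

From the circular-orbit relation v² = μ/r at r = 6960 km: μ = v²r = (7.57)² × 6960 = 3.98842×10^5 km³/s².
Semi-major axis of the transfer orbit: a_t = (6960 + 56400)/2 = 31680 km.
At apoapsis, r = 56400 km.
From the vis-viva equation, v = √[μ(2/r − 1/a_t)] = 1.246 km/s.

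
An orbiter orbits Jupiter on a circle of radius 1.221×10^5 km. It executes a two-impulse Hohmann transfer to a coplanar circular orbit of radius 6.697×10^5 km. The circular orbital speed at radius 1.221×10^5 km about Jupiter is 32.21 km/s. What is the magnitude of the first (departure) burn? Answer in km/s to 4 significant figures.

Δv₁ = 9.683 km/s

From the circular-orbit relation v² = μ/r at r = 1.221×10^5 km: μ = v²r = (32.21)² × 1.221×10^5 = 1.26677×10^8 km³/s².
Semi-major axis of the transfer orbit: a_t = (1.221×10^5 + 6.697×10^5)/2 = 3.959×10^5 km.
Circular speed at r = 1.221×10^5 km: v_c = √(μ/r) = 32.210 km/s.
Vis-viva on the transfer ellipse at r = 1.221×10^5 km gives v_t = √[μ(2/r − 1/a_t)] = 41.893 km/s.
Δv₁ = |v_t − v_c| = |41.893 − 32.210| = 9.683 km/s.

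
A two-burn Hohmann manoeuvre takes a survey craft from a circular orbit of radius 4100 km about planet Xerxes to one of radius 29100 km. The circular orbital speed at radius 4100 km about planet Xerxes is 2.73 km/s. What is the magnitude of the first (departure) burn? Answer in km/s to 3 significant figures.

From the circular-orbit relation v² = μ/r at r = 4100 km: μ = v²r = (2.73)² × 4100 = 30556.9 km³/s².
The Hohmann ellipse has a_t = (r₁ + r₂)/2 = 16600 km.
On the circular orbit at r = 4100 km, v_c = √(μ/r) = 2.7300 km/s.
Vis-viva on the transfer ellipse at r = 4100 km gives v_t = √[μ(2/r − 1/a_t)] = 3.6146 km/s.
Δv₁ = |v_t − v_c| = |3.6146 − 2.7300| = 0.8846 km/s.

Δv₁ = 0.885 km/s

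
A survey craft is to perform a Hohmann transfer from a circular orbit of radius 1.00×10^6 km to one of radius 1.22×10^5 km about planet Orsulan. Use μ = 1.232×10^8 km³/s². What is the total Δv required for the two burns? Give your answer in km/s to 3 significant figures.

The Hohmann ellipse has a_t = (r₁ + r₂)/2 = 5.610×10^5 km.
Circular speed at r₁: v₁ = √(μ/r₁) = √(1.232×10^8/1.000×10^6) = 11.0995 km/s.
On the transfer ellipse at r₁, vis-viva equation gives v_a = √[μ(2/r₁ − 1/a_t)] = 5.17611 km/s.
First burn Δv₁ = |v_a − v₁| = 5.923 km/s.
Circular speed at r₂: v₂ = √(μ/r₂) = 31.78 km/s.
Transfer-orbit speed at r₂: v_p = √[μ(2/r₂ − 1/a_t)] = 42.43 km/s.
Second burn Δv₂ = |v₂ − v_p| = 10.65 km/s.
Δv = Δv₁ + Δv₂ = 5.923 + 10.65 = 16.57 km/s.

Δv = 16.6 km/s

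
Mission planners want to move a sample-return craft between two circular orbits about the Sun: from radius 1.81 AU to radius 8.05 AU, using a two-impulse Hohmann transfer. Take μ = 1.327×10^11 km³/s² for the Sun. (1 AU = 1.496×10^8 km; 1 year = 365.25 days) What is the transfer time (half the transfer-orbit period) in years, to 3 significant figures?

In km: r₁ = 1.81 × 1.496×10^8 = 2.70776×10^8 km; r₂ = 8.05 × 1.496×10^8 = 1.20428×10^9 km.
The Hohmann ellipse has a_t = (r₁ + r₂)/2 = 7.37528×10^8 km.
Transfer time t = π√(a_t³/μ) = π√((7.37528×10^8)³ / 1.327×10^11) = 1.727×10^8 s.
Converting: 1.727×10^8 s ÷ 3.15576×10^7 s/year (365.25 × 86400) = 5.47 years.

t = 5.47 years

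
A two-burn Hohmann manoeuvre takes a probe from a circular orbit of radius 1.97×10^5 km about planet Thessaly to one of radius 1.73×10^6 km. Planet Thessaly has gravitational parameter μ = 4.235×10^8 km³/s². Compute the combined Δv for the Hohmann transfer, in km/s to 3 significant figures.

Δv = 24.3 km/s

Transfer-ellipse semi-major axis a_t = (r₁ + r₂)/2 = (1.970×10^5 + 1.730×10^6)/2 = 9.635×10^5 km.
At r₁ the circular-orbit speed is v₁ = √(μ/r₁) = 46.37 km/s.
On the transfer ellipse at r₁, v² = μ(2/r − 1/a) gives v_p = √[μ(2/r₁ − 1/a_t)] = 62.13 km/s.
First burn Δv₁ = |v_p − v₁| = 15.76 km/s.
At r₂, v₂ = √(μ/r₂) = 15.646 km/s.
Transfer-orbit speed at r₂: v_a = √[μ(2/r₂ − 1/a_t)] = 7.0747 km/s.
Second burn Δv₂ = |v₂ − v_a| = 8.571 km/s.
Δv = Δv₁ + Δv₂ = 15.76 + 8.571 = 24.33 km/s.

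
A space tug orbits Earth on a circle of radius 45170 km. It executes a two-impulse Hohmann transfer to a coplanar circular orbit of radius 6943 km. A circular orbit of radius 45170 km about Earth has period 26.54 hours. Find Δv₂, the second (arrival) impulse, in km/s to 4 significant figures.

From Kepler's third law T² = 4π²r³/μ at r = 45170 km, T = 26.54 hours = 26.54 × 3600 s = 95544 s: μ = 4π²r³/T² = 3.98569×10^5 km³/s².
Semi-major axis of the transfer orbit: a_t = (45170 + 6943)/2 = 26056.5 km.
Circular speed at r = 6943 km: v_c = √(μ/r) = 7.577 km/s.
Vis-viva on the transfer ellipse at r = 6943 km gives v_t = √[μ(2/r − 1/a_t)] = 9.976 km/s.
Δv₂ = |v_t − v_c| = |9.976 − 7.577| = 2.399 km/s.

Δv₂ = 2.399 km/s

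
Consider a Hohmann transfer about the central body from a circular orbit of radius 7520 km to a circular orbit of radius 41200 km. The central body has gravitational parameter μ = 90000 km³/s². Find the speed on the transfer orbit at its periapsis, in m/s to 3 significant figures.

v = 4500 m/s

Transfer-ellipse semi-major axis a_t = (r₁ + r₂)/2 = (7520 + 41200)/2 = 24360 km.
At periapsis, r = 7520 km.
From the vis-viva equation, v = √[μ(2/r − 1/a_t)] = 4.499 km/s.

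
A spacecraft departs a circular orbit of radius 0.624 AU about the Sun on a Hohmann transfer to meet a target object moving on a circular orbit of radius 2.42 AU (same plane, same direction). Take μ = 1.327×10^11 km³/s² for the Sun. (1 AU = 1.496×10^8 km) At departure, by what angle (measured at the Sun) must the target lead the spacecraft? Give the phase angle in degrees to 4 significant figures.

In km: r₁ = 0.624 × 1.496×10^8 = 9.33504×10^7 km; r₂ = 2.42 × 1.496×10^8 = 3.62032×10^8 km.
Transfer-ellipse semi-major axis a_t = (r₁ + r₂)/2 = (9.33504×10^7 + 3.62032×10^8)/2 = 2.276912×10^8 km.
Transfer time t = π√(a_t³/μ) = 2.963×10^7 s.
The target's mean motion on its circular orbit is ω₂ = √(μ/r₂³) = 5.288×10^-8 rad/s.
Angle swept by the target during transfer: ω₂·t = 1.567 rad = 89.78°.
Arrival is 180° from departure on the ellipse, so φ = 180° − 89.78° = 90.22°.

φ = 90.22°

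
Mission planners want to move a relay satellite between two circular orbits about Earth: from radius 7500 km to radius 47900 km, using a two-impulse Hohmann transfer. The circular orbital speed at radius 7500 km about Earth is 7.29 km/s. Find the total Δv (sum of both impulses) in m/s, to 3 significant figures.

Δv = 3680 m/s

From the circular-orbit relation v² = μ/r at r = 7500 km: μ = v²r = (7.29)² × 7500 = 3.98581×10^5 km³/s².
Semi-major axis of the transfer orbit: a_t = (7500 + 47900)/2 = 27700 km.
At r₁ the circular-orbit speed is v₁ = √(μ/r₁) = 7.290 km/s.
Transfer-orbit speed at r₁ (vis-viva): v_p = √[μ(2/r₁ − 1/a_t)] = 9.586 km/s.
First burn Δv₁ = |v_p − v₁| = 2.296 km/s.
Circular speed at r₂: v₂ = √(μ/r₂) = 2.885 km/s.
Transfer-orbit speed at r₂: v_a = √[μ(2/r₂ − 1/a_t)] = 1.501 km/s.
Second burn Δv₂ = |v₂ − v_a| = 1.384 km/s.
Total Δv = Δv₁ + Δv₂ = 3.680 km/s.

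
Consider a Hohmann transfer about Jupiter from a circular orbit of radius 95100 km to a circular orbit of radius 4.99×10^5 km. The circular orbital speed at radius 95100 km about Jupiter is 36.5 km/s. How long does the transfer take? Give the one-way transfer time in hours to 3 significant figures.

From the circular-orbit relation v² = μ/r at r = 95100 km: μ = v²r = (36.5)² × 95100 = 1.26697×10^8 km³/s².
Transfer-ellipse semi-major axis a_t = (r₁ + r₂)/2 = (95100 + 4.990×10^5)/2 = 2.9705×10^5 km.
By Kepler's third law the transfer-orbit period is T = 2π√(a_t³/μ), so t = T/2 = 45190 s.
Converting: 45190 s ÷ 3600 s/hour = 12.6 hours.

t = 12.6 hours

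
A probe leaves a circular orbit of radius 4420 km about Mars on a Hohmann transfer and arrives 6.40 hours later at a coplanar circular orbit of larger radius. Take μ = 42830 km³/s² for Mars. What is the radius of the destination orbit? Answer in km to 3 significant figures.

Transfer time t = 6.40 hours = 23040 s, and t = π√(a_t³/μ).
So a_t = (μ t²/π²)^(1/3) = (42830 × (23040)² / π²)^(1/3) = 13207 km.
Since a_t = (r₁ + r₂)/2, r₂ = 2a_t − r₁ = 2×13207 − 4420 = 21994 km.

r₂ = 22000 km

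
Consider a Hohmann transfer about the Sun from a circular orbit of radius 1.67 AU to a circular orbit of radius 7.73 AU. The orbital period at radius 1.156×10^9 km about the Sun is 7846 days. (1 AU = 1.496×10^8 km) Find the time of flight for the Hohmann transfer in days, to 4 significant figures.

From Kepler's third law T² = 4π²r³/μ at r = 1.156×10^9 km, T = 7846 days = 7846 × 86400 s = 6.778944×10^8 s: μ = 4π²r³/T² = 1.32712×10^11 km³/s².
In km: r₁ = 1.67 × 1.496×10^8 = 2.49832×10^8 km; r₂ = 7.73 × 1.496×10^8 = 1.156408×10^9 km.
The Hohmann ellipse has a_t = (r₁ + r₂)/2 = 7.0312×10^8 km.
By Kepler's third law the transfer-orbit period is T = 2π√(a_t³/μ), so t = T/2 = 1.608×10^8 s.
Converting: 1.608×10^8 s ÷ 86400 s/day = 1861 days.

t = 1861 days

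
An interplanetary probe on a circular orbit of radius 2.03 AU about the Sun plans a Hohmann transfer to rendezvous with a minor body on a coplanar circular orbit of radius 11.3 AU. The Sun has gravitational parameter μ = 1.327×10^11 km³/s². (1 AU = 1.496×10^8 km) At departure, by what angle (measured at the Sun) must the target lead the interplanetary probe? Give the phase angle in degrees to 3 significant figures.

In km: r₁ = 2.03 × 1.496×10^8 = 3.03688×10^8 km; r₂ = 11.3 × 1.496×10^8 = 1.69048×10^9 km.
Semi-major axis of the transfer orbit: a_t = (3.03688×10^8 + 1.69048×10^9)/2 = 9.97084×10^8 km.
The half-period of the transfer ellipse is t = π√(a_t³/μ) = 2.7153×10^8 s.
The target's mean motion on its circular orbit is ω₂ = √(μ/r₂³) = 5.2411×10^-9 rad/s.
Angle swept by the target during transfer: ω₂·t = 1.4231 rad = 81.54°.
The interplanetary probe traverses 180° on the transfer ellipse, so the target must lead by 180° − 81.54° = 98.5°.

φ = 98.5°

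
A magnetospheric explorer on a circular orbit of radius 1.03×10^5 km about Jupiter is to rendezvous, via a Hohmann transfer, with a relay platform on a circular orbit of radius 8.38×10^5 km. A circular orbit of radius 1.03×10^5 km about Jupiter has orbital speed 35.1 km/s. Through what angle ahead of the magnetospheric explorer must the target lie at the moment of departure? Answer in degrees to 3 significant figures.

From the circular-orbit relation v² = μ/r at r = 1.03×10^5 km: μ = v²r = (35.1)² × 1.03×10^5 = 1.26897×10^8 km³/s².
Semi-major axis of the transfer orbit: a_t = (1.030×10^5 + 8.380×10^5)/2 = 4.705×10^5 km.
The half-period of the transfer ellipse is t = π√(a_t³/μ) = 90004 s.
Target angular speed ω₂ = √(μ/r₂³) = 1.4685×10^-5 rad/s.
Angle swept by the target during transfer: ω₂·t = 1.3217 rad = 75.73°.
The magnetospheric explorer traverses 180° on the transfer ellipse, so the target must lead by 180° − 75.73° = 104°.

φ = 104°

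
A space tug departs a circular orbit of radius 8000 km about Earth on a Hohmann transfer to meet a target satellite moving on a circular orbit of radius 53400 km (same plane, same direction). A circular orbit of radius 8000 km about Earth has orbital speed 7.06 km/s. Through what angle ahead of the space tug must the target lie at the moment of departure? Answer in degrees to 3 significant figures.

φ = 102°

From the circular-orbit relation v² = μ/r at r = 8000 km: μ = v²r = (7.06)² × 8000 = 3.98749×10^5 km³/s².
The Hohmann ellipse has a_t = (r₁ + r₂)/2 = 30700 km.
The half-period of the transfer ellipse is t = π√(a_t³/μ) = 26761 s.
Target angular speed ω₂ = √(μ/r₂³) = 5.1173×10^-5 rad/s.
Angle swept by the target during transfer: ω₂·t = 1.3694 rad = 78.46°.
Arrival is 180° from departure on the ellipse, so φ = 180° − 78.46° = 102°.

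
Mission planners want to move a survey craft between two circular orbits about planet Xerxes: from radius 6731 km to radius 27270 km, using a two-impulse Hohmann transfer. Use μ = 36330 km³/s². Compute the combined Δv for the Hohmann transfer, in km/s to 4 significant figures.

Transfer-ellipse semi-major axis a_t = (r₁ + r₂)/2 = (6731 + 27270)/2 = 17000.5 km.
At r₁ the circular-orbit speed is v₁ = √(μ/r₁) = 2.3232 km/s.
Transfer-orbit speed at r₁ (vis-viva): v_p = √[μ(2/r₁ − 1/a_t)] = 2.9424 km/s.
First burn Δv₁ = |v_p − v₁| = 0.6192 km/s.
Circular speed at r₂: v₂ = √(μ/r₂) = 1.154224 km/s.
Transfer-orbit speed at r₂: v_a = √[μ(2/r₂ − 1/a_t)] = 0.7262716 km/s.
Second burn Δv₂ = |v₂ − v_a| = 0.4280 km/s.
Δv = Δv₁ + Δv₂ = 0.6192 + 0.4280 = 1.047 km/s.

Δv = 1.047 km/s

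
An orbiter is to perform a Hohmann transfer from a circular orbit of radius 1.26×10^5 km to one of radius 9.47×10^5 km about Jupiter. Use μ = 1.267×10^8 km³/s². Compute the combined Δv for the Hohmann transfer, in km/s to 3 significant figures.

The Hohmann ellipse has a_t = (r₁ + r₂)/2 = 5.365×10^5 km.
Circular speed at r₁: v₁ = √(μ/r₁) = √(1.267×10^8/1.260×10^5) = 31.71 km/s.
Transfer-orbit speed at r₁ (vis-viva): v_p = √[μ(2/r₁ − 1/a_t)] = 42.13 km/s.
First burn Δv₁ = |v_p − v₁| = 10.42 km/s.
Circular speed at r₂: v₂ = √(μ/r₂) = 11.5668 km/s.
Transfer-orbit speed at r₂: v_a = √[μ(2/r₂ − 1/a_t)] = 5.60549 km/s.
Second burn Δv₂ = |v₂ − v_a| = 5.961 km/s.
Total Δv = Δv₁ + Δv₂ = 16.38 km/s.

Δv = 16.4 km/s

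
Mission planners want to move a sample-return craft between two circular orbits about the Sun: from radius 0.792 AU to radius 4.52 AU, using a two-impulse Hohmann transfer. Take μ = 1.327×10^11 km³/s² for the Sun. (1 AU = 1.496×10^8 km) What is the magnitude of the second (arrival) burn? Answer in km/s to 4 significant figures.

In km: r₁ = 0.792 × 1.496×10^8 = 1.184832×10^8 km; r₂ = 4.52 × 1.496×10^8 = 6.76192×10^8 km.
Transfer-ellipse semi-major axis a_t = (r₁ + r₂)/2 = (1.184832×10^8 + 6.76192×10^8)/2 = 3.973376×10^8 km.
Circular speed at r = 6.76192×10^8 km: v_c = √(μ/r) = 14.009 km/s.
Vis-viva on the transfer ellipse at r = 6.76192×10^8 km gives v_t = √[μ(2/r − 1/a_t)] = 7.6498 km/s.
Δv₂ = |v_t − v_c| = |7.6498 − 14.009| = 6.359 km/s.

Δv₂ = 6.359 km/s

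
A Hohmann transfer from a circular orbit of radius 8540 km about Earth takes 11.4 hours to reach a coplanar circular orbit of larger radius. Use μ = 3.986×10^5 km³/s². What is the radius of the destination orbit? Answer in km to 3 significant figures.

Transfer time t = 11.4 hours = 41040 s, and t = π√(a_t³/μ).
So a_t = (μ t²/π²)^(1/3) = (3.986×10^5 × (41040)² / π²)^(1/3) = 40821 km.
Since a_t = (r₁ + r₂)/2, r₂ = 2a_t − r₁ = 2×40821 − 8540 = 73102 km.

r₂ = 73100 km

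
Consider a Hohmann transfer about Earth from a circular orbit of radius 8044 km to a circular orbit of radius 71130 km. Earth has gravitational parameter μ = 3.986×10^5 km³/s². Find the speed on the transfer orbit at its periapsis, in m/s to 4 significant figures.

v = 9436 m/s

Transfer-ellipse semi-major axis a_t = (r₁ + r₂)/2 = (8044 + 71130)/2 = 39587 km.
The periapsis of the transfer ellipse is at r = 8044 km.
From the vis-viva equation, v = √[μ(2/r − 1/a_t)] = 9.436 km/s.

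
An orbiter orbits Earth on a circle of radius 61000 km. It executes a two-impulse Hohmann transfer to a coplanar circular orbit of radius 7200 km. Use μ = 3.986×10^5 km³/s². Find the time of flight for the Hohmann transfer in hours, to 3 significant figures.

t = 8.70 hours

Semi-major axis of the transfer orbit: a_t = (61000 + 7200)/2 = 34100 km.
By Kepler's third law the transfer-orbit period is T = 2π√(a_t³/μ), so t = T/2 = 31330 s.
Converting: 31330 s ÷ 3600 s/hour = 8.70 hours.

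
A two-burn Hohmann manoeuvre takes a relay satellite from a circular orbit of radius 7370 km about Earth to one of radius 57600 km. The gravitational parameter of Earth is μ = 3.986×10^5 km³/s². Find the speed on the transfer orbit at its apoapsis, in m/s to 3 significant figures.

Transfer-ellipse semi-major axis a_t = (r₁ + r₂)/2 = (7370 + 57600)/2 = 32485 km.
At apoapsis, r = 57600 km.
From the vis-viva equation, v = √[μ(2/r − 1/a_t)] = 1.253 km/s.

v = 1250 m/s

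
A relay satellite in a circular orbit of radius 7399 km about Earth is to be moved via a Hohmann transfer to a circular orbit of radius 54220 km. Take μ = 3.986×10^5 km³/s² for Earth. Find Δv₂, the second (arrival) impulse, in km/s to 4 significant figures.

Semi-major axis of the transfer orbit: a_t = (7399 + 54220)/2 = 30809.5 km.
Circular speed at r = 54220 km: v_c = √(μ/r) = 2.7114 km/s.
Vis-viva on the transfer ellipse at r = 54220 km gives v_t = √[μ(2/r − 1/a_t)] = 1.3287 km/s.
Δv₂ = |v_t − v_c| = |1.3287 − 2.7114| = 1.383 km/s.

Δv₂ = 1.383 km/s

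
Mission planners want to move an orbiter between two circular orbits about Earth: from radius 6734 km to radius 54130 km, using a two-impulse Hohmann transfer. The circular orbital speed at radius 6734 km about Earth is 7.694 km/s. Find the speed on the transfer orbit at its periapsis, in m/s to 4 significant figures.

From the circular-orbit relation v² = μ/r at r = 6734 km: μ = v²r = (7.694)² × 6734 = 3.98637×10^5 km³/s².
Semi-major axis of the transfer orbit: a_t = (6734 + 54130)/2 = 30432 km.
At periapsis, r = 6734 km.
Applying v² = μ(2/r − 1/a_t): v = 10.26 km/s.

v = 10260 m/s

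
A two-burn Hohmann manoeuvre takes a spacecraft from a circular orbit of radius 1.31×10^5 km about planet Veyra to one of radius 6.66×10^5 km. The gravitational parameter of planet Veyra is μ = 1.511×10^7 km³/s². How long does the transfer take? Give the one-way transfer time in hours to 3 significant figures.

The Hohmann ellipse has a_t = (r₁ + r₂)/2 = 3.985×10^5 km.
Transfer time t = π√(a_t³/μ) = π√((3.985×10^5)³ / 1.511×10^7) = 2.033×10^5 s.
Converting: 2.033×10^5 s ÷ 3600 s/hour = 56.5 hours.

t = 56.5 hours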